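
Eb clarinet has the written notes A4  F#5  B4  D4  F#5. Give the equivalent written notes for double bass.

C6 A6 D6 F5 A6

First find concert pitch: the Eb clarinet sounds a minor third above written, so A4 F#5 B4 D4 F#5 sounds C5 A5 D5 F4 A5.
Then write for double bass: it sounds a perfect octave below written, so the part must be a perfect octave above concert.
C5 → C6
A5 → A6
D5 → D6
F4 → F5
A5 → A6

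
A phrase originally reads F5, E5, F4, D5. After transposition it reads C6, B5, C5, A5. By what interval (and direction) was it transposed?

From F5 to C6 is 5 letter names — a fifth of some quality.
F5 to C6 is 7 semitones, which makes it a perfect fifth; the second version is higher, so the direction is up.
Checking another pair — D5 → A5 — gives the same interval.

up a perfect fifth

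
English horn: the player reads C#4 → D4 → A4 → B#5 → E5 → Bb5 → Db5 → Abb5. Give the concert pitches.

F#3 G3 D4 E#5 A4 Eb5 Gb4 Dbb5

The English horn sounds a perfect fifth below written, so transpose each written note down a perfect fifth.
C#4 to F#3
D4 to G3
A4 to D4
B#5 to E#5
E5 to A4
Bb5 to Eb5
Db5 to Gb4
Abb5 to Dbb5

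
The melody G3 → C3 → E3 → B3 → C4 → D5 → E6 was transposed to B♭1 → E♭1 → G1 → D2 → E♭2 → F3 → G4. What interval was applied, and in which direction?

down a major thirteenth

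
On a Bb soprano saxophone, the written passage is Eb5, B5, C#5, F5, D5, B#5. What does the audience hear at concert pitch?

Db5 A5 B4 Eb5 C5 A#5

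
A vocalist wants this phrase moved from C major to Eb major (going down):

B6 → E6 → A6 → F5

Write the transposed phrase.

D6 G5 C6 Ab4

C major to Eb major down is a major sixth, so every note moves down by that interval.
B6 gives D6
E6 gives G5
A6 gives C6
F5 gives Ab4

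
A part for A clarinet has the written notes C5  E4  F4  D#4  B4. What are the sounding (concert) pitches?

The A clarinet sounds a minor third below written, so transpose each written note down a minor third.
C5 → A4
E4 → C#4
F4 → D4
D#4 → B#3
B4 → G#4

A4 C#4 D4 B#3 G#4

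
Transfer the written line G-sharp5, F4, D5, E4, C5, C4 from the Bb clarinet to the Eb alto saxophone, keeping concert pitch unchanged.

D#6 C5 A5 B4 G5 G4

First find concert pitch: the Bb clarinet sounds a major second below written, so G-sharp5 F4 D5 E4 C5 C4 sounds F#5 Eb4 C5 D4 Bb4 Bb3.
Then write for Eb alto saxophone: it sounds a major sixth below written, so the part must be a major sixth above concert.
F#5 → D#6
Eb4 → C5
C5 → A5
D4 → B4
Bb4 → G5
Bb3 → G4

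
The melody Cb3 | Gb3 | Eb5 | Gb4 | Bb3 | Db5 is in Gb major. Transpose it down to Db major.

From Gb down to Db is a perfect fourth; apply that to each pitch.
Cb3 → Gb2
Gb3 → Db3
Eb5 → Bb4
Gb4 → Db4
Bb3 → F3
Db5 → Ab4

Gb2 Db3 Bb4 Db4 F3 Ab4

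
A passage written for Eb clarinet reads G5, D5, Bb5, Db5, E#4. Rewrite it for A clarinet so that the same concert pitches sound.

First find concert pitch: the Eb clarinet sounds a minor third above written, so G5 D5 Bb5 Db5 E#4 sounds Bb5 F5 Db6 Fb5 G#4.
Then write for A clarinet: it sounds a minor third below written, so the part must be a minor third above concert.
Bb5 → Db6
F5 → Ab5
Db6 → Fb6
Fb5 → Abb5
G#4 → B4

Db6 Ab5 Fb6 Abb5 B4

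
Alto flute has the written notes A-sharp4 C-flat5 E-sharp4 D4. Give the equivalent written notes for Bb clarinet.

F##4 Ab4 C##4 B3

First find concert pitch: the alto flute sounds a perfect fourth below written, so A-sharp4 C-flat5 E-sharp4 D4 sounds E#4 Gb4 B#3 A3.
Then write for Bb clarinet: it sounds a major second below written, so the part must be a major second above concert.
E#4 → F##4
Gb4 → Ab4
B#3 → C##4
A3 → B3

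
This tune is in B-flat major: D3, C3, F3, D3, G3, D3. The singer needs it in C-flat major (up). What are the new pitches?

Eb3 Db3 Gb3 Eb3 Ab3 Eb3

From B-flat up to C-flat is a minor second; apply that to each pitch.
D3 to Eb3
C3 to Db3
F3 to Gb3
D3 to Eb3
G3 to Ab3
D3 to Eb3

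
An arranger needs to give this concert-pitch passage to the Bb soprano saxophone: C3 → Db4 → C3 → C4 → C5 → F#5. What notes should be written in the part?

The Bb soprano saxophone sounds a major second below written, so the written part must be a major second above concert — transpose each note up.
C3 to D3
Db4 to Eb4
C3 to D3
C4 to D4
C5 to D5
F#5 to G#5

D3 Eb4 D3 D4 D5 G#5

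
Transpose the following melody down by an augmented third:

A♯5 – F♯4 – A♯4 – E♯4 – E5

A#5 → F5
F#4 → Db4
A#4 → F4
E#4 → C4
E5 → Cb5

F5 Db4 F4 C4 Cb5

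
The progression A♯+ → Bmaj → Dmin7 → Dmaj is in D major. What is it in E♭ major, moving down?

B+ Cmaj Ebmin7 Ebmaj

D major down to E♭ major is a major seventh; each chord root moves by that interval while the quality stays the same.
A♯+: root A♯ down a major seventh → B, giving B+.
Bmaj: root B down a major seventh → C, giving Cmaj.
Dmin7: root D down a major seventh → Eb, giving Ebmin7.
Dmaj: root D down a major seventh → Eb, giving Ebmaj.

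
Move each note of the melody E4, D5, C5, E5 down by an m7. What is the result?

F#3 E4 D4 F#4

E4: a seventh down reaches F, and 10 semitones makes it F#3.
D5 down a minor seventh is E4.
C5: a seventh down reaches D, and 10 semitones makes it D4.
E5: a seventh down reaches F, and 10 semitones makes it F#4.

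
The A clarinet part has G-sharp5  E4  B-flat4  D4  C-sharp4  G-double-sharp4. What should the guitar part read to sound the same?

First find concert pitch: the A clarinet sounds a minor third below written, so G-sharp5 E4 B-flat4 D4 C-sharp4 G-double-sharp4 sounds E#5 C#4 G4 B3 A#3 E##4.
Then write for guitar: it sounds a perfect octave below written, so the part must be a perfect octave above concert.
E#5 → E#6
C#4 → C#5
G4 → G5
B3 → B4
A#3 → A#4
E##4 → E##5

E#6 C#5 G5 B4 A#4 E##5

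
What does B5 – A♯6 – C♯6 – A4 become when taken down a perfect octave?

B4 A#5 C#5 A3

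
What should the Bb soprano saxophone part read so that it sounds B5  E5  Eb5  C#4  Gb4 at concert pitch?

C#6 F#5 F5 D#4 Ab4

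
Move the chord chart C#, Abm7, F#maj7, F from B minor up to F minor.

G Ebbm7 Cmaj7 Cb

B minor up to F minor is a diminished fifth; each chord root moves by that interval while the quality stays the same.
C#: root C# up a diminished fifth → G, giving G.
Abm7: root Ab up a diminished fifth → Ebb, giving Ebbm7.
F#maj7: root F# up a diminished fifth → C, giving Cmaj7.
F: root F up a diminished fifth → Cb, giving Cb.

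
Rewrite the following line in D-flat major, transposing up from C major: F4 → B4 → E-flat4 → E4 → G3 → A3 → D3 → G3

From C up to D-flat is a minor second; apply that to each pitch.
F4 becomes Gb4
B4 becomes C5
Eb4 becomes Fb4
E4 becomes F4
G3 becomes Ab3
A3 becomes Bb3
D3 becomes Eb3
G3 becomes Ab3

Gb4 C5 Fb4 F4 Ab3 Bb3 Eb3 Ab3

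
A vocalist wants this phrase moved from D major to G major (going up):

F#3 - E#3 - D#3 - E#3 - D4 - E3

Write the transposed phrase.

B3 A#3 G#3 A#3 G4 A3

From D up to G is a perfect fourth; apply that to each pitch.
F#3 gives B3
E#3 gives A#3
D#3 gives G#3
E#3 gives A#3
D4 gives G4
E3 gives A3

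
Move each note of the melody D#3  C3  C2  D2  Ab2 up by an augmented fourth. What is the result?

D#3 up an augmented fourth is G##3.
C3 up an augmented fourth is F#3.
C2 up an augmented fourth is F#2.
D2: a fourth up reaches G, and 6 semitones makes it G#2.
Ab2: a fourth up reaches D, and 6 semitones makes it D3.

G##3 F#3 F#2 G#2 D3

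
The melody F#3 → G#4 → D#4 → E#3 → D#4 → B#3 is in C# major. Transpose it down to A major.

D3 E4 B3 C#3 B3 G#3

From C# down to A is a major third; apply that to each pitch.
F#3 becomes D3
G#4 becomes E4
D#4 becomes B3
E#3 becomes C#3
D#4 becomes B3
B#3 becomes G#3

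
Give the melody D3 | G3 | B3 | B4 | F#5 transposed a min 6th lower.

D3 gives F#2
G3 gives B2
B3 gives D#3
B4 gives D#4
F#5 gives A#4

F#2 B2 D#3 D#4 A#4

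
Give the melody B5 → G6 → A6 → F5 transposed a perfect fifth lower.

E5 C6 D6 Bb4

B5 down a perfect fifth is E5.
G6 down a perfect fifth is C6.
A perfect fifth down from A6 gives D6.
A perfect fifth down from F5 gives Bb4.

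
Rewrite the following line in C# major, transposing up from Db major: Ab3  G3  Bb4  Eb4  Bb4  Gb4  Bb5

G#4 F##4 A#5 D#5 A#5 F#5 A#6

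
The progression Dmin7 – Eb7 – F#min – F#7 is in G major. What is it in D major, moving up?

Amin7 Bb7 C#min C#7

G major up to D major is a perfect fifth; each chord root moves by that interval while the quality stays the same.
Dmin7: root D up a perfect fifth → A, giving Amin7.
Eb7: root Eb up a perfect fifth → Bb, giving Bb7.
F#min: root F# up a perfect fifth → C#, giving C#min.
F#7: root F# up a perfect fifth → C#, giving C#7.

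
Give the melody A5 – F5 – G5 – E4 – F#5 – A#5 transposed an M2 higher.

A5 becomes B5
F5 becomes G5
G5 becomes A5
E4 becomes F#4
F#5 becomes G#5
A#5 becomes B#5

B5 G5 A5 F#4 G#5 B#5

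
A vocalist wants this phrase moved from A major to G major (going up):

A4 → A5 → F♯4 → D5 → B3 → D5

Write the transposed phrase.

A major to G major up is a minor seventh, so every note moves up by that interval.
A4 to G5
A5 to G6
F#4 to E5
D5 to C6
B3 to A4
D5 to C6

G5 G6 E5 C6 A4 C6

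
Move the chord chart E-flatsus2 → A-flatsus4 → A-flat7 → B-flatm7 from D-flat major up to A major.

Bsus2 Esus4 E7 F#m7

D-flat major up to A major is an augmented fifth; each chord root moves by that interval while the quality stays the same.
E-flatsus2: root E-flat up an augmented fifth → B, giving Bsus2.
A-flatsus4: root A-flat up an augmented fifth → E, giving Esus4.
A-flat7: root A-flat up an augmented fifth → E, giving E7.
B-flatm7: root B-flat up an augmented fifth → F#, giving F#m7.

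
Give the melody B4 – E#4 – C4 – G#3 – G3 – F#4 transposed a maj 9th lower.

A3 D#3 Bb2 F#2 F2 E3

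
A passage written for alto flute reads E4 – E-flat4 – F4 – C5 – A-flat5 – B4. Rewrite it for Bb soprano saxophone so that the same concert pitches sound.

C#4 C4 D4 A4 F5 G#4

First find concert pitch: the alto flute sounds a perfect fourth below written, so E4 E-flat4 F4 C5 A-flat5 B4 sounds B3 Bb3 C4 G4 Eb5 F#4.
Then write for Bb soprano saxophone: it sounds a major second below written, so the part must be a major second above concert.
B3 → C#4
Bb3 → C4
C4 → D4
G4 → A4
Eb5 → F5
F#4 → G#4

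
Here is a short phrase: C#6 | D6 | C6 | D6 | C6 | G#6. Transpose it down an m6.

A minor sixth down from C#6 gives E#5.
D6 down a minor sixth is F#5.
C6 down a minor sixth is E5.
D6: a sixth down reaches F, and 8 semitones makes it F#5.
C6 down a minor sixth is E5.
G#6: a sixth down reaches B, and 8 semitones makes it B#5.

E#5 F#5 E5 F#5 E5 B#5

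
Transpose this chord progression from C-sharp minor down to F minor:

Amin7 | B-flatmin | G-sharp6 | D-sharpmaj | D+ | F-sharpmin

Dbmin7 Ebbmin C6 Gmaj Gb+ Bbmin

C-sharp minor down to F minor is an augmented fifth; each chord root moves by that interval while the quality stays the same.
Amin7: root A down an augmented fifth → Db, giving Dbmin7.
B-flatmin: root B-flat down an augmented fifth → Ebb, giving Ebbmin.
G-sharp6: root G-sharp down an augmented fifth → C, giving C6.
D-sharpmaj: root D-sharp down an augmented fifth → G, giving Gmaj.
D+: root D down an augmented fifth → Gb, giving Gb+.
F-sharpmin: root F-sharp down an augmented fifth → Bb, giving Bbmin.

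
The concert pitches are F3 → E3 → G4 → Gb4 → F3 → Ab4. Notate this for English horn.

C4 B3 D5 Db5 C4 Eb5

Written C4 sounds as F3 on the English horn, so concert pitches are written a perfect fifth up.
F3 to C4
E3 to B3
G4 to D5
Gb4 to Db5
F3 to C4
Ab4 to Eb5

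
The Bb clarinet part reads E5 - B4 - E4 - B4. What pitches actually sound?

D5 A4 D4 A4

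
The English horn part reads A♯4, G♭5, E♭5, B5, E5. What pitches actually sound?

D#4 Cb5 Ab4 E5 A4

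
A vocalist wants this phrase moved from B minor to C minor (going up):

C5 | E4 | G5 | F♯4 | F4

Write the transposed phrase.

Db5 F4 Ab5 G4 Gb4

B minor to C minor up is a minor second, so every note moves up by that interval.
C5 becomes Db5
E4 becomes F4
G5 becomes Ab5
F#4 becomes G4
F4 becomes Gb4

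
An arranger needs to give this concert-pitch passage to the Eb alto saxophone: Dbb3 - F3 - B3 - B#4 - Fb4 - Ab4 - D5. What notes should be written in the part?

Bbb3 D4 G#4 G##5 Db5 F5 B5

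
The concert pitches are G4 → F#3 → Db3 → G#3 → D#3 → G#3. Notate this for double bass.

G5 F#4 Db4 G#4 D#4 G#4

The double bass sounds a perfect octave below written, so the written part must be a perfect octave above concert — transpose each note up.
G4 -> G5
F#3 -> F#4
Db3 -> Db4
G#3 -> G#4
D#3 -> D#4
G#3 -> G#4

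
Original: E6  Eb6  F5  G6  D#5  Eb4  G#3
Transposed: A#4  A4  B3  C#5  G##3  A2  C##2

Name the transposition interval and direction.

down a diminished twelfth

Take the first pair: E6 → A#4. E to A spans 12 letter names, so the interval is some kind of twelfth.
A#4 to E6 is 18 semitones, which makes it a diminished twelfth; the second version is lower, so the direction is down.
Checking another pair — G#3 → C##2 — gives the same interval.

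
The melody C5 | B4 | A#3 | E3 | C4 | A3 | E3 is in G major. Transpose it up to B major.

E5 D#5 C##4 G#3 E4 C#4 G#3

G major to B major up is a major third, so every note moves up by that interval.
C5 to E5
B4 to D#5
A#3 to C##4
E3 to G#3
C4 to E4
A3 to C#4
E3 to G#3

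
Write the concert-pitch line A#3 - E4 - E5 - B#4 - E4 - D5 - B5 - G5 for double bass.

A#4 E5 E6 B#5 E5 D6 B6 G6

The double bass sounds a perfect octave below written, so the written part must be a perfect octave above concert — transpose each note up.
A#3 gives A#4
E4 gives E5
E5 gives E6
B#4 gives B#5
E4 gives E5
D5 gives D6
B5 gives B6
G5 gives G6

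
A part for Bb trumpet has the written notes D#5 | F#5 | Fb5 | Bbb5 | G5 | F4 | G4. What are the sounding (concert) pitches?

Written C4 on the Bb trumpet sounds as Bb3, a major second lower; apply that shift to every note.
D#5 -> C#5
F#5 -> E5
Fb5 -> Ebb5
Bbb5 -> Abb5
G5 -> F5
F4 -> Eb4
G4 -> F4

C#5 E5 Ebb5 Abb5 F5 Eb4 F4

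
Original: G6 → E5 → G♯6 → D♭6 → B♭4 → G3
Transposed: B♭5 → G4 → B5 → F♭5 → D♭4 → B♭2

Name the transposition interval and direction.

Take the first pair: G6 → Bb5. G to B spans 6 letter names, so the interval is some kind of sixth.
Bb5 to G6 is 9 semitones, which makes it a major sixth; the second version is lower, so the direction is down.
Checking another pair — G3 → Bb2 — gives the same interval.

down a major sixth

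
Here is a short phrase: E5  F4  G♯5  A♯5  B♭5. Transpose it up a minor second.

F5 Gb4 A5 B5 Cb6

E5 becomes F5
F4 becomes Gb4
G#5 becomes A5
A#5 becomes B5
Bb5 becomes Cb6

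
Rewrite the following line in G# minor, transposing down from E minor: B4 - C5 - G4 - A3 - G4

D#4 E4 B3 C#3 B3

E minor to G# minor down is a minor sixth, so every note moves down by that interval.
B4 gives D#4
C5 gives E4
G4 gives B3
A3 gives C#3
G4 gives B3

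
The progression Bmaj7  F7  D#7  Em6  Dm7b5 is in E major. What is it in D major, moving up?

E major up to D major is a minor seventh; each chord root moves by that interval while the quality stays the same.
Bmaj7: root B up a minor seventh → A, giving Amaj7.
F7: root F up a minor seventh → Eb, giving Eb7.
D#7: root D# up a minor seventh → C#, giving C#7.
Em6: root E up a minor seventh → D, giving Dm6.
Dm7b5: root D up a minor seventh → C, giving Cm7b5.

Amaj7 Eb7 C#7 Dm6 Cm7b5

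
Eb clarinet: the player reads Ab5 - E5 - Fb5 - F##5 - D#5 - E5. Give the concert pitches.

The Eb clarinet sounds a minor third above written, so transpose each written note up a minor third.
Ab5 becomes Cb6
E5 becomes G5
Fb5 becomes Abb5
F##5 becomes A#5
D#5 becomes F#5
E5 becomes G5

Cb6 G5 Abb5 A#5 F#5 G5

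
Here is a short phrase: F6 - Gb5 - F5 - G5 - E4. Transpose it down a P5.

F6: a fifth down reaches B, and 7 semitones makes it Bb5.
Gb5: a fifth down reaches C, and 7 semitones makes it Cb5.
A perfect fifth down from F5 gives Bb4.
A perfect fifth down from G5 gives C5.
E4 down a perfect fifth is A3.

Bb5 Cb5 Bb4 C5 A3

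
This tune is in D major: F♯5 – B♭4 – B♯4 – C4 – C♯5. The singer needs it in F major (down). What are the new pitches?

From D down to F is a major sixth; apply that to each pitch.
F#5 to A4
Bb4 to Db4
B#4 to D#4
C4 to Eb3
C#5 to E4

A4 Db4 D#4 Eb3 E4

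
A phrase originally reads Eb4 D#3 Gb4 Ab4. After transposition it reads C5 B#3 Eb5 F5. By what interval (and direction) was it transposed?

up a major sixth

From Eb4 to C5 is 6 letter names — a sixth of some quality.
Eb4 to C5 is 9 semitones, which makes it a major sixth; the second version is higher, so the direction is up.
Checking another pair — Ab4 → F5 — gives the same interval.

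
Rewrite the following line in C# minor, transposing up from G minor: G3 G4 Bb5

C#4 C#5 E6

G minor to C# minor up is an augmented fourth, so every note moves up by that interval.
G3 → C#4
G4 → C#5
Bb5 → E6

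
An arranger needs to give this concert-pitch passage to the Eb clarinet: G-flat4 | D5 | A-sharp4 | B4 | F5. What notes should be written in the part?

Written C4 sounds as Eb4 on the Eb clarinet, so concert pitches are written a minor third down.
Gb4 to Eb4
D5 to B4
A#4 to F##4
B4 to G#4
F5 to D5

Eb4 B4 F##4 G#4 D5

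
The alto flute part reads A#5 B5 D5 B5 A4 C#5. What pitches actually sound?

E#5 F#5 A4 F#5 E4 G#4

The alto flute sounds a perfect fourth below written, so transpose each written note down a perfect fourth.
A#5 becomes E#5
B5 becomes F#5
D5 becomes A4
B5 becomes F#5
A4 becomes E4
C#5 becomes G#4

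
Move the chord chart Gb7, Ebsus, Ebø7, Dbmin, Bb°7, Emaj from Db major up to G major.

C7 Asus Aø7 Gmin E°7 A#maj

Db major up to G major is an augmented fourth; each chord root moves by that interval while the quality stays the same.
Gb7: root Gb up an augmented fourth → C, giving C7.
Ebsus: root Eb up an augmented fourth → A, giving Asus.
Ebø7: root Eb up an augmented fourth → A, giving Aø7.
Dbmin: root Db up an augmented fourth → G, giving Gmin.
Bb°7: root Bb up an augmented fourth → E, giving E°7.
Emaj: root E up an augmented fourth → A#, giving A#maj.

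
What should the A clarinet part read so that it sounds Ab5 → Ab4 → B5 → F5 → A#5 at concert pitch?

Cb6 Cb5 D6 Ab5 C#6

The A clarinet sounds a minor third below written, so the written part must be a minor third above concert — transpose each note up.
Ab5 gives Cb6
Ab4 gives Cb5
B5 gives D6
F5 gives Ab5
A#5 gives C#6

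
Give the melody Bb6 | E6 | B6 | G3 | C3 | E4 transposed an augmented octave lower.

Bbb5 Eb5 Bb5 Gb2 Cb2 Eb3

Bb6 gives Bbb5
E6 gives Eb5
B6 gives Bb5
G3 gives Gb2
C3 gives Cb2
E4 gives Eb3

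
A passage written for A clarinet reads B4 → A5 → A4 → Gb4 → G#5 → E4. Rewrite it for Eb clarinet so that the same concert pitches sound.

E#4 D#5 D#4 C4 C##5 A#3

First find concert pitch: the A clarinet sounds a minor third below written, so B4 A5 A4 Gb4 G#5 E4 sounds G#4 F#5 F#4 Eb4 E#5 C#4.
Then write for Eb clarinet: it sounds a minor third above written, so the part must be a minor third below concert.
G#4 → E#4
F#5 → D#5
F#4 → D#4
Eb4 → C4
E#5 → C##5
C#4 → A#3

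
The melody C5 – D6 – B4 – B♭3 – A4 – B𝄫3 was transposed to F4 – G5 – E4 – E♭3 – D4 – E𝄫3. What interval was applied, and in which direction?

down a perfect fifth

Take the first pair: C5 → F4. C to F spans 5 letter names, so the interval is some kind of fifth.
F4 to C5 is 7 semitones, which makes it a perfect fifth; the second version is lower, so the direction is down.
Checking another pair — Bbb3 → Ebb3 — gives the same interval.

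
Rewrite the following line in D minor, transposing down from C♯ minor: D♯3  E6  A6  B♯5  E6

From C♯ down to D is a major seventh; apply that to each pitch.
D#3 to E2
E6 to F5
A6 to Bb5
B#5 to C#5
E6 to F5

E2 F5 Bb5 C#5 F5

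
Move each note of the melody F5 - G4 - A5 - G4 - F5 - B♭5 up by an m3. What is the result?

F5 -> Ab5
G4 -> Bb4
A5 -> C6
G4 -> Bb4
F5 -> Ab5
Bb5 -> Db6

Ab5 Bb4 C6 Bb4 Ab5 Db6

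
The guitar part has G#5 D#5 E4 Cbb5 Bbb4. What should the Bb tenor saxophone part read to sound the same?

A#5 E#5 F#4 Dbb5 Cb5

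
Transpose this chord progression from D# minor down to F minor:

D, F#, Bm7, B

Fb Ab Dbm7 Db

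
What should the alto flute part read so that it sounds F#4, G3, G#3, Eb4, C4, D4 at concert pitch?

Written C4 sounds as G3 on the alto flute, so concert pitches are written a perfect fourth up.
F#4 becomes B4
G3 becomes C4
G#3 becomes C#4
Eb4 becomes Ab4
C4 becomes F4
D4 becomes G4

B4 C4 C#4 Ab4 F4 G4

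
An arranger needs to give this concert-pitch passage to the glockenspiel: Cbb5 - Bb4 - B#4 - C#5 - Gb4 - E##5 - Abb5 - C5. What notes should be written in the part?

Cbb3 Bb2 B#2 C#3 Gb2 E##3 Abb3 C3

Written C4 sounds as C6 on the glockenspiel, so concert pitches are written a perfect fifteenth down.
Cbb5 -> Cbb3
Bb4 -> Bb2
B#4 -> B#2
C#5 -> C#3
Gb4 -> Gb2
E##5 -> E##3
Abb5 -> Abb3
C5 -> C3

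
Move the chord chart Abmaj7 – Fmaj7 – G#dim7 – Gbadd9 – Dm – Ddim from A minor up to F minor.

A minor up to F minor is a minor sixth; each chord root moves by that interval while the quality stays the same.
Abmaj7: root Ab up a minor sixth → Fb, giving Fbmaj7.
Fmaj7: root F up a minor sixth → Db, giving Dbmaj7.
G#dim7: root G# up a minor sixth → E, giving Edim7.
Gbadd9: root Gb up a minor sixth → Ebb, giving Ebbadd9.
Dm: root D up a minor sixth → Bb, giving Bbm.
Ddim: root D up a minor sixth → Bb, giving Bbdim.

Fbmaj7 Dbmaj7 Edim7 Ebbadd9 Bbm Bbdim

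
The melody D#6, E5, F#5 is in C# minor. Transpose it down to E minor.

C# minor to E minor down is a major sixth, so every note moves down by that interval.
D#6 -> F#5
E5 -> G4
F#5 -> A4

F#5 G4 A4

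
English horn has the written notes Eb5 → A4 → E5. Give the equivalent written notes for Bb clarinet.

Bb4 E4 B4

First find concert pitch: the English horn sounds a perfect fifth below written, so Eb5 A4 E5 sounds Ab4 D4 A4.
Then write for Bb clarinet: it sounds a major second below written, so the part must be a major second above concert.
Ab4 → Bb4
D4 → E4
A4 → B4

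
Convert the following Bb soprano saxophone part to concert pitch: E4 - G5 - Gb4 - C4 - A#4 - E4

D4 F5 Fb4 Bb3 G#4 D4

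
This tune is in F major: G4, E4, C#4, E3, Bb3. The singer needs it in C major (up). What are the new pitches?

D5 B4 G#4 B3 F4

From F up to C is a perfect fifth; apply that to each pitch.
G4 becomes D5
E4 becomes B4
C#4 becomes G#4
E3 becomes B3
Bb3 becomes F4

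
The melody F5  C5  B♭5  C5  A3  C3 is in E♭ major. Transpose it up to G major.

E♭ major to G major up is a major third, so every note moves up by that interval.
F5 to A5
C5 to E5
Bb5 to D6
C5 to E5
A3 to C#4
C3 to E3

A5 E5 D6 E5 C#4 E3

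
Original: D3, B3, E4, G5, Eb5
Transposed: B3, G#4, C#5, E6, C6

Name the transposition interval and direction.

up a major sixth

Take the first pair: D3 → B3. D to B spans 6 letter names, so the interval is some kind of sixth.
D3 to B3 is 9 semitones, which makes it a major sixth; the second version is higher, so the direction is up.
Checking another pair — Eb5 → C6 — gives the same interval.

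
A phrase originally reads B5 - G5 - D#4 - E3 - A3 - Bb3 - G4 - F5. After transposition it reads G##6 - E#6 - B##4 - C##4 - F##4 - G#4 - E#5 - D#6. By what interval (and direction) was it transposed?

up an augmented sixth

Take the first pair: B5 → G##6. B to G spans 6 letter names, so the interval is some kind of sixth.
B5 to G##6 is 10 semitones, which makes it an augmented sixth; the second version is higher, so the direction is up.
Checking another pair — F5 → D#6 — gives the same interval.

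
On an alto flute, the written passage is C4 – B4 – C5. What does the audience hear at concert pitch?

The alto flute sounds a perfect fourth below written, so transpose each written note down a perfect fourth.
C4 → G3
B4 → F#4
C5 → G4

G3 F#4 G4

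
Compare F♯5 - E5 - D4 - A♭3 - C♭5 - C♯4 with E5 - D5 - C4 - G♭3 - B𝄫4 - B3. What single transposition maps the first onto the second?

down a major second

From F#5 to E5 is 2 letter names — a second of some quality.
E5 to F#5 is 2 semitones, which makes it a major second; the second version is lower, so the direction is down.
Checking another pair — C#4 → B3 — gives the same interval.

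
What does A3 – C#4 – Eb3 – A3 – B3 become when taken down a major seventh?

Bb2 D3 Fb2 Bb2 C3

A3 gives Bb2
C#4 gives D3
Eb3 gives Fb2
A3 gives Bb2
B3 gives C3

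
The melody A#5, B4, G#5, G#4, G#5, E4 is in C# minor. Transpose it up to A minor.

F#6 G5 E6 E5 E6 C5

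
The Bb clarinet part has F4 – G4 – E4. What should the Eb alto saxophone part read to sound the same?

C5 D5 B4

First find concert pitch: the Bb clarinet sounds a major second below written, so F4 G4 E4 sounds Eb4 F4 D4.
Then write for Eb alto saxophone: it sounds a major sixth below written, so the part must be a major sixth above concert.
Eb4 → C5
F4 → D5
D4 → B4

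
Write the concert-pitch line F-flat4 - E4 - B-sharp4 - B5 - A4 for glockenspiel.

Written C4 sounds as C6 on the glockenspiel, so concert pitches are written a perfect fifteenth down.
Fb4 → Fb2
E4 → E2
B#4 → B#2
B5 → B3
A4 → A2

Fb2 E2 B#2 B3 A2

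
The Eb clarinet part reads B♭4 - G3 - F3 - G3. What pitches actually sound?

The Eb clarinet sounds a minor third above written, so transpose each written note up a minor third.
Bb4 -> Db5
G3 -> Bb3
F3 -> Ab3
G3 -> Bb3

Db5 Bb3 Ab3 Bb3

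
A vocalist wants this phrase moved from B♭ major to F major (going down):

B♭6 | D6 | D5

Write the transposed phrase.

F6 A5 A4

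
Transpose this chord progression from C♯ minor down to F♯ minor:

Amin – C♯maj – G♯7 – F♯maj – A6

Dmin F#maj C#7 Bmaj D6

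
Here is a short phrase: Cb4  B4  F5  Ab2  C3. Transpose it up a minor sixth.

Cb4 up a minor sixth is Abb4.
B4 up a minor sixth is G5.
F5: a sixth up reaches D, and 8 semitones makes it Db6.
Ab2: a sixth up reaches F, and 8 semitones makes it Fb3.
C3 up a minor sixth is Ab3.

Abb4 G5 Db6 Fb3 Ab3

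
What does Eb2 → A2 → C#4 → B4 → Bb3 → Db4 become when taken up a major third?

Eb2 becomes G2
A2 becomes C#3
C#4 becomes E#4
B4 becomes D#5
Bb3 becomes D4
Db4 becomes F4

G2 C#3 E#4 D#5 D4 F4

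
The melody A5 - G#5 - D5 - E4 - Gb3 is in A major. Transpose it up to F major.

F6 E6 Bb5 C5 Ebb4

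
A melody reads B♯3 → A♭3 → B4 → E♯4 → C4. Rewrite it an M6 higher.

G##4 F4 G#5 C##5 A4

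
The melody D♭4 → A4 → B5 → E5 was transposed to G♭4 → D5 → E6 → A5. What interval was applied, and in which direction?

up a perfect fourth

Take the first pair: Db4 → Gb4. D to G spans 4 letter names, so the interval is some kind of fourth.
Db4 to Gb4 is 5 semitones, which makes it a perfect fourth; the second version is higher, so the direction is up.
Checking another pair — E5 → A5 — gives the same interval.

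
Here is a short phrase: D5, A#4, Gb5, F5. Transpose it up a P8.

D5 gives D6
A#4 gives A#5
Gb5 gives Gb6
F5 gives F6

D6 A#5 Gb6 F6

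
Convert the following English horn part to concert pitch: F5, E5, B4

The English horn sounds a perfect fifth below written, so transpose each written note down a perfect fifth.
F5 gives Bb4
E5 gives A4
B4 gives E4

Bb4 A4 E4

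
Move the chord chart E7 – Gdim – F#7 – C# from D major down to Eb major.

F7 Abdim G7 D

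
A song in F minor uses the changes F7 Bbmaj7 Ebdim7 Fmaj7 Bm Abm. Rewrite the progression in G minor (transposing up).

G7 Cmaj7 Fdim7 Gmaj7 C#m Bbm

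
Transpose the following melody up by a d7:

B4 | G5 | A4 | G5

Ab5 Fb6 Gb5 Fb6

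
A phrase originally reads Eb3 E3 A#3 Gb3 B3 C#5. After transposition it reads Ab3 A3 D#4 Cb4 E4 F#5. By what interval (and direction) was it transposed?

up a perfect fourth

Take the first pair: Eb3 → Ab3. E to A spans 4 letter names, so the interval is some kind of fourth.
Eb3 to Ab3 is 5 semitones, which makes it a perfect fourth; the second version is higher, so the direction is up.
Checking another pair — C#5 → F#5 — gives the same interval.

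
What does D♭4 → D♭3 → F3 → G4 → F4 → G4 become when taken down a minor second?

A minor second down from Db4 gives C4.
Db3: a second down reaches C, and 1 semitone makes it C3.
A minor second down from F3 gives E3.
G4: a second down reaches F, and 1 semitone makes it F#4.
F4 down a minor second is E4.
A minor second down from G4 gives F#4.

C4 C3 E3 F#4 E4 F#4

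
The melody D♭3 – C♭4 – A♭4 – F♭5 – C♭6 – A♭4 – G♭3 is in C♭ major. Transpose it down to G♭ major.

Ab2 Gb3 Eb4 Cb5 Gb5 Eb4 Db3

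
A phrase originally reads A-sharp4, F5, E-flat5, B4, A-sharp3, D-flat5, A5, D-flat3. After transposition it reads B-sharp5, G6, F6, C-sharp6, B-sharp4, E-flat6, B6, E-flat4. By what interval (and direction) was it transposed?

up a major ninth

Take the first pair: A#4 → B#5. A to B spans 9 letter names, so the interval is some kind of ninth.
A#4 to B#5 is 14 semitones, which makes it a major ninth; the second version is higher, so the direction is up.
Checking another pair — Db3 → Eb4 — gives the same interval.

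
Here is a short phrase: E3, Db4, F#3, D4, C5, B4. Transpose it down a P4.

E3 down a perfect fourth is B2.
A perfect fourth down from Db4 gives Ab3.
F#3: a fourth down reaches C, and 5 semitones makes it C#3.
A perfect fourth down from D4 gives A3.
A perfect fourth down from C5 gives G4.
B4: a fourth down reaches F, and 5 semitones makes it F#4.

B2 Ab3 C#3 A3 G4 F#4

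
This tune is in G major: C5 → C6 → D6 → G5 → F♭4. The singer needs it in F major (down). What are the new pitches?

From G down to F is a major second; apply that to each pitch.
C5 -> Bb4
C6 -> Bb5
D6 -> C6
G5 -> F5
Fb4 -> Ebb4

Bb4 Bb5 C6 F5 Ebb4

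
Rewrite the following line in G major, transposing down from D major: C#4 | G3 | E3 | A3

From D down to G is a perfect fifth; apply that to each pitch.
C#4 becomes F#3
G3 becomes C3
E3 becomes A2
A3 becomes D3

F#3 C3 A2 D3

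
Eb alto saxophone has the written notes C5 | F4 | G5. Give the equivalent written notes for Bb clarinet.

F4 Bb3 C5

First find concert pitch: the Eb alto saxophone sounds a major sixth below written, so C5 F4 G5 sounds Eb4 Ab3 Bb4.
Then write for Bb clarinet: it sounds a major second below written, so the part must be a major second above concert.
Eb4 → F4
Ab3 → Bb3
Bb4 → C5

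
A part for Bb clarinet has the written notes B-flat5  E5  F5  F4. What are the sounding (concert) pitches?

Ab5 D5 Eb5 Eb4

Written C4 on the Bb clarinet sounds as Bb3, a major second lower; apply that shift to every note.
Bb5 becomes Ab5
E5 becomes D5
F5 becomes Eb5
F4 becomes Eb4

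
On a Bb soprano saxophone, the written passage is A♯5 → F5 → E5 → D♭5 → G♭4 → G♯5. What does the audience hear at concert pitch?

G#5 Eb5 D5 Cb5 Fb4 F#5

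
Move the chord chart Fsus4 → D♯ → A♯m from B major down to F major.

Cbsus4 A Em

B major down to F major is an augmented fourth; each chord root moves by that interval while the quality stays the same.
Fsus4: root F down an augmented fourth → Cb, giving Cbsus4.
D♯: root D♯ down an augmented fourth → A, giving A.
A♯m: root A♯ down an augmented fourth → E, giving Em.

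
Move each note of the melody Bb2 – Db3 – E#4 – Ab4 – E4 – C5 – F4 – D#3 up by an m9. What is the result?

Bb2 gives Cb4
Db3 gives Ebb4
E#4 gives F#5
Ab4 gives Bbb5
E4 gives F5
C5 gives Db6
F4 gives Gb5
D#3 gives E4

Cb4 Ebb4 F#5 Bbb5 F5 Db6 Gb5 E4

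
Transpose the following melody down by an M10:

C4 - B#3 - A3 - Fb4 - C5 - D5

Ab2 G#2 F2 Dbb3 Ab3 Bb3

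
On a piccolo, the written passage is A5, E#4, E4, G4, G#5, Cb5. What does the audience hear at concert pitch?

A6 E#5 E5 G5 G#6 Cb6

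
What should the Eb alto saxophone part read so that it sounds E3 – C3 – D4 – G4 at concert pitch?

C#4 A3 B4 E5

Written C4 sounds as Eb3 on the Eb alto saxophone, so concert pitches are written a major sixth up.
E3 gives C#4
C3 gives A3
D4 gives B4
G4 gives E5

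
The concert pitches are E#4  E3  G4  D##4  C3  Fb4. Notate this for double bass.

E#5 E4 G5 D##5 C4 Fb5

The double bass sounds a perfect octave below written, so the written part must be a perfect octave above concert — transpose each note up.
E#4 gives E#5
E3 gives E4
G4 gives G5
D##4 gives D##5
C3 gives C4
Fb4 gives Fb5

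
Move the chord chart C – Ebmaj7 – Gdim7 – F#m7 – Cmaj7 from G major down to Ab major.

G major down to Ab major is a major seventh; each chord root moves by that interval while the quality stays the same.
C: root C down a major seventh → Db, giving Db.
Ebmaj7: root Eb down a major seventh → Fb, giving Fbmaj7.
Gdim7: root G down a major seventh → Ab, giving Abdim7.
F#m7: root F# down a major seventh → G, giving Gm7.
Cmaj7: root C down a major seventh → Db, giving Dbmaj7.

Db Fbmaj7 Abdim7 Gm7 Dbmaj7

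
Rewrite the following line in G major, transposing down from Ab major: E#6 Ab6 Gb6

Ab major to G major down is a minor second, so every note moves down by that interval.
E#6 becomes D##6
Ab6 becomes G6
Gb6 becomes F6

D##6 G6 F6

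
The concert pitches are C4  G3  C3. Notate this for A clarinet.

The A clarinet sounds a minor third below written, so the written part must be a minor third above concert — transpose each note up.
C4 gives Eb4
G3 gives Bb3
C3 gives Eb3

Eb4 Bb3 Eb3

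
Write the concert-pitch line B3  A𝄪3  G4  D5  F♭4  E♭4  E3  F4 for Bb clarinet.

C#4 B##3 A4 E5 Gb4 F4 F#3 G4

The Bb clarinet sounds a major second below written, so the written part must be a major second above concert — transpose each note up.
B3 -> C#4
A##3 -> B##3
G4 -> A4
D5 -> E5
Fb4 -> Gb4
Eb4 -> F4
E3 -> F#3
F4 -> G4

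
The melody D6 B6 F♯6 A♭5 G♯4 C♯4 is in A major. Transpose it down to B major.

From A down to B is a minor seventh; apply that to each pitch.
D6 to E5
B6 to C#6
F#6 to G#5
Ab5 to Bb4
G#4 to A#3
C#4 to D#3

E5 C#6 G#5 Bb4 A#3 D#3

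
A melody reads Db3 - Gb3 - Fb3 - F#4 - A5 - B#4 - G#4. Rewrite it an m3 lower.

Bb2 Eb3 Db3 D#4 F#5 G##4 E#4

Db3 down a minor third is Bb2.
Gb3 down a minor third is Eb3.
Fb3 down a minor third is Db3.
F#4 down a minor third is D#4.
A5: a third down reaches F, and 3 semitones makes it F#5.
B#4 down a minor third is G##4.
G#4: a third down reaches E, and 3 semitones makes it E#4.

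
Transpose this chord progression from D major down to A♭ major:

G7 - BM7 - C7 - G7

Db7 FM7 Gb7 Db7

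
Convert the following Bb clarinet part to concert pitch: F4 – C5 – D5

Eb4 Bb4 C5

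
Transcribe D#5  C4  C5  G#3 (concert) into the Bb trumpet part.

Written C4 sounds as Bb3 on the Bb trumpet, so concert pitches are written a major second up.
D#5 becomes E#5
C4 becomes D4
C5 becomes D5
G#3 becomes A#3

E#5 D4 D5 A#3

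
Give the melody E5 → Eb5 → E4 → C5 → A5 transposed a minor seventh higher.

D6 Db6 D5 Bb5 G6

E5 gives D6
Eb5 gives Db6
E4 gives D5
C5 gives Bb5
A5 gives G6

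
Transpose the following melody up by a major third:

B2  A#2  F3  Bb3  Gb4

B2 → D#3
A#2 → C##3
F3 → A3
Bb3 → D4
Gb4 → Bb4

D#3 C##3 A3 D4 Bb4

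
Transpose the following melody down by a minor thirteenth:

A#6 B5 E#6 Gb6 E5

A#6: a thirteenth down reaches C, and 20 semitones makes it C##5.
B5: a thirteenth down reaches D, and 20 semitones makes it D#4.
E#6: a thirteenth down reaches G, and 20 semitones makes it G##4.
A minor thirteenth down from Gb6 gives Bb4.
E5: a thirteenth down reaches G, and 20 semitones makes it G#3.

C##5 D#4 G##4 Bb4 G#3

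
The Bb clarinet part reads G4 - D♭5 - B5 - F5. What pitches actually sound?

Written C4 on the Bb clarinet sounds as Bb3, a major second lower; apply that shift to every note.
G4 becomes F4
Db5 becomes Cb5
B5 becomes A5
F5 becomes Eb5

F4 Cb5 A5 Eb5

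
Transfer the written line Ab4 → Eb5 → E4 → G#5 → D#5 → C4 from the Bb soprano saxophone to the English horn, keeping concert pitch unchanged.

Db5 Ab5 A4 C#6 G#5 F4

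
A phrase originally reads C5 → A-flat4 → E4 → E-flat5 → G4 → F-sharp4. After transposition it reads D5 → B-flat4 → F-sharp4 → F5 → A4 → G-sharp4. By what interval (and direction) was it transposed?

up a major second

Take the first pair: C5 → D5. C to D spans 2 letter names, so the interval is some kind of second.
C5 to D5 is 2 semitones, which makes it a major second; the second version is higher, so the direction is up.
Checking another pair — F#4 → G#4 — gives the same interval.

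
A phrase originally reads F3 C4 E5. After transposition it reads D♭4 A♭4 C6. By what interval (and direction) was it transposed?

up a minor sixth

From F3 to Db4 is 6 letter names — a sixth of some quality.
F3 to Db4 is 8 semitones, which makes it a minor sixth; the second version is higher, so the direction is up.
Checking another pair — E5 → C6 — gives the same interval.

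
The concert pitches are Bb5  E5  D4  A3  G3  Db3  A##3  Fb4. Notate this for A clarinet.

Db6 G5 F4 C4 Bb3 Fb3 C##4 Abb4

The A clarinet sounds a minor third below written, so the written part must be a minor third above concert — transpose each note up.
Bb5 gives Db6
E5 gives G5
D4 gives F4
A3 gives C4
G3 gives Bb3
Db3 gives Fb3
A##3 gives C##4
Fb4 gives Abb4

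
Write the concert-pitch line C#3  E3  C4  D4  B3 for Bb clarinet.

D#3 F#3 D4 E4 C#4

Written C4 sounds as Bb3 on the Bb clarinet, so concert pitches are written a major second up.
C#3 -> D#3
E3 -> F#3
C4 -> D4
D4 -> E4
B3 -> C#4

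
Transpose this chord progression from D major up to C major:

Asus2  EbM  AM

Gsus2 DbM GM

D major up to C major is a minor seventh; each chord root moves by that interval while the quality stays the same.
Asus2: root A up a minor seventh → G, giving Gsus2.
EbM: root Eb up a minor seventh → Db, giving DbM.
AM: root A up a minor seventh → G, giving GM.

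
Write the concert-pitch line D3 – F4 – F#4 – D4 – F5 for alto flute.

The alto flute sounds a perfect fourth below written, so the written part must be a perfect fourth above concert — transpose each note up.
D3 becomes G3
F4 becomes Bb4
F#4 becomes B4
D4 becomes G4
F5 becomes Bb5

G3 Bb4 B4 G4 Bb5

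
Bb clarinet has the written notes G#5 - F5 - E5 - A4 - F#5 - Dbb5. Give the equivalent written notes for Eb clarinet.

D#5 C5 B4 E4 C#5 Abb4

First find concert pitch: the Bb clarinet sounds a major second below written, so G#5 F5 E5 A4 F#5 Dbb5 sounds F#5 Eb5 D5 G4 E5 Cbb5.
Then write for Eb clarinet: it sounds a minor third above written, so the part must be a minor third below concert.
F#5 → D#5
Eb5 → C5
D5 → B4
G4 → E4
E5 → C#5
Cbb5 → Abb4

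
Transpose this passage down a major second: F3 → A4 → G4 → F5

Eb3 G4 F4 Eb5

F3: a second down reaches E, and 2 semitones makes it Eb3.
A4: a second down reaches G, and 2 semitones makes it G4.
G4 down a major second is F4.
A major second down from F5 gives Eb5.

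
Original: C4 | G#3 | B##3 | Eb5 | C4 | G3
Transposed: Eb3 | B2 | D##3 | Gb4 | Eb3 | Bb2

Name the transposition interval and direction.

From C4 to Eb3 is 6 letter names — a sixth of some quality.
Eb3 to C4 is 9 semitones, which makes it a major sixth; the second version is lower, so the direction is down.
Checking another pair — G3 → Bb2 — gives the same interval.

down a major sixth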